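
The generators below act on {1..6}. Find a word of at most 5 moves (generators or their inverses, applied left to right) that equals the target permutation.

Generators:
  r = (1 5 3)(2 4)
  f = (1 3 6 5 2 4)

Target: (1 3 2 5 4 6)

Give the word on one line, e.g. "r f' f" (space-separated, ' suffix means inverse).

  after r: (1 5 3)(2 4)
  after f': (1 6 3 4 5)
  after f': (1 3 2 5 4 6)

r f' f'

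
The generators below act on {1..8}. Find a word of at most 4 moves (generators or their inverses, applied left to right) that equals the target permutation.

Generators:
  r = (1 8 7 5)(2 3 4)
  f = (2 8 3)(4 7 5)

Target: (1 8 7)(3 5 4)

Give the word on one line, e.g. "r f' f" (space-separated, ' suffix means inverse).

  after f': (2 3 8)(4 5 7)
  after r': (1 5 8 4 7 3)
  after f': (1 7 8 5 2 3)
  after r': (1 8 7)(3 5 4)

f' r' f' r'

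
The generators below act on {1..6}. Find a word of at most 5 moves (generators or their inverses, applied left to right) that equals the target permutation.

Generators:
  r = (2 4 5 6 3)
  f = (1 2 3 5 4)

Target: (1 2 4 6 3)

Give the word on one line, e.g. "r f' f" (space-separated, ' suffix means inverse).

  after r: (2 4 5 6 3)
  after r: (2 5 3 4 6)
  after f: (1 2 4 6 3)

r r f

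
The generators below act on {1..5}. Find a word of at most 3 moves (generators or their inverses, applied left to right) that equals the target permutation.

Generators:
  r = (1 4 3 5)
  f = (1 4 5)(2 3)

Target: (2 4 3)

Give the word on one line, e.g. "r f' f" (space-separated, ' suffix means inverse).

f r'

  after f: (1 4 5)(2 3)
  after r': (2 4 3)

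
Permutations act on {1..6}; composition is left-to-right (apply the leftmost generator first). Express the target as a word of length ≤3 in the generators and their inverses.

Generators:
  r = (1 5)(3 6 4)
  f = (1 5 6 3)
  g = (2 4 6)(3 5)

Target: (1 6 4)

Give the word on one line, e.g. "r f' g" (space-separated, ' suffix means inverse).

r f

  after r: (1 5)(3 6 4)
  after f: (1 6 4)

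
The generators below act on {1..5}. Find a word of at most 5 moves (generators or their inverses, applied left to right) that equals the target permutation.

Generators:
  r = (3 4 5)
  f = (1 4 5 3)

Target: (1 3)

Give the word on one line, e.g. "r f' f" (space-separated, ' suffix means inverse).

f r r

  after f: (1 4 5 3)
  after r: (1 5 4 3)
  after r: (1 3)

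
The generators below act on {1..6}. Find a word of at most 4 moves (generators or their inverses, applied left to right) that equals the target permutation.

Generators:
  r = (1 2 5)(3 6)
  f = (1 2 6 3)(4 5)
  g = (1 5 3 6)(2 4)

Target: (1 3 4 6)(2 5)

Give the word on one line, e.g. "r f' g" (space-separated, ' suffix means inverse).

g' f

  after g': (1 6 3 5)(2 4)
  after f: (1 3 4 6)(2 5)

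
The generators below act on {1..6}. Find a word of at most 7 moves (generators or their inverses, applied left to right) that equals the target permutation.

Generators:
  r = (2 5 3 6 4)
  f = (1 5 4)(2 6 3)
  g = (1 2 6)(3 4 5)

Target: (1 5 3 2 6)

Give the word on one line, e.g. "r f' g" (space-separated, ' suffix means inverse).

r g' f' f' g'

  after r: (2 5 3 6 4)
  after g': (1 6 3 2 4)
  after f': (1 2 5)
  after f': (1 3 6 2)(4 5)
  after g': (1 5 3 2 6)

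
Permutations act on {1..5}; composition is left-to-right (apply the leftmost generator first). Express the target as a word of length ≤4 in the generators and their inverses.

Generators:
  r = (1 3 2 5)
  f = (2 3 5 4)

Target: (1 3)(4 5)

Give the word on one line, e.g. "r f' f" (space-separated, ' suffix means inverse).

  after r: (1 3 2 5)
  after r: (1 2)(3 5)
  after r: (1 5 2 3)
  after f': (1 3)(4 5)

r r r f'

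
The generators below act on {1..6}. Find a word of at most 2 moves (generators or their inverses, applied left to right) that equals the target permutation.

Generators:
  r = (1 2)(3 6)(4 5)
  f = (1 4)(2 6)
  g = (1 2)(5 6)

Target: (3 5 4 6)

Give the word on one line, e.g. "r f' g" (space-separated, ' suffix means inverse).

r g'

  after r: (1 2)(3 6)(4 5)
  after g': (3 5 4 6)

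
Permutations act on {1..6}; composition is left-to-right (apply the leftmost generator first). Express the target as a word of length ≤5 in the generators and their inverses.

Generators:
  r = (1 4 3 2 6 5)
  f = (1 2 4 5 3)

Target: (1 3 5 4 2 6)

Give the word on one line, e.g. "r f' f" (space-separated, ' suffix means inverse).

  after r: (1 4 3 2 6 5)
  after f: (1 5 2 6 3 4)
  after f: (1 3 5 4 2 6)

r f f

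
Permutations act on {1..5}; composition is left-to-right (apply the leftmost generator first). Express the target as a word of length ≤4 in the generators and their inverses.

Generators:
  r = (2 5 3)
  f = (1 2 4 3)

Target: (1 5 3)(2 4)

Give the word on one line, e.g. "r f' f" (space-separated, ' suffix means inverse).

f r

  after f: (1 2 4 3)
  after r: (1 5 3)(2 4)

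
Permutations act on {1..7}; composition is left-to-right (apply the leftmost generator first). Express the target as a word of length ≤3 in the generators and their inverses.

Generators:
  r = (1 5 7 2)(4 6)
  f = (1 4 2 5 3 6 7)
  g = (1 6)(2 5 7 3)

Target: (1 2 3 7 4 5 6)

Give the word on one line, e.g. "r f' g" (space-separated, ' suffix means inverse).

f f

  after f: (1 4 2 5 3 6 7)
  after f: (1 2 3 7 4 5 6)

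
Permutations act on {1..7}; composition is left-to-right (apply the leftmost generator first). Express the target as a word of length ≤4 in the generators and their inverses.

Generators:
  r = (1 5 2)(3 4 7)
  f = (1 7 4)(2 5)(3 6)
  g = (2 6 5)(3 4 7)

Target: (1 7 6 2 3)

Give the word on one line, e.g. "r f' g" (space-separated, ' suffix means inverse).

g f

  after g: (2 6 5)(3 4 7)
  after f: (1 7 6 2 3)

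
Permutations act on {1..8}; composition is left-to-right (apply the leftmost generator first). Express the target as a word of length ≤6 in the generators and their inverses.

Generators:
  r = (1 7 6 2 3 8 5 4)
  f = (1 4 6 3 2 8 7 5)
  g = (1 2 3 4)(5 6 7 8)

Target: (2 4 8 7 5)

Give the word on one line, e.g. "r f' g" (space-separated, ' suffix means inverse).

  after g': (1 4 3 2)(5 8 7 6)
  after r: (2 7)(4 8 6)
  after g': (1 4 7)(2 6 3)(5 8)
  after f': (2 4 8 7 5)

g' r g' f'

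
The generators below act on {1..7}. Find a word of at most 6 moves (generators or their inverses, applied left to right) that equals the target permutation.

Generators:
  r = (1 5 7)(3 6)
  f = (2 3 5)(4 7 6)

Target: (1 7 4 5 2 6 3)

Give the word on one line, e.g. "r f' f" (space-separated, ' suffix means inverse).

  after r': (1 7 5)(3 6)
  after f': (1 4 6 2 5)(3 7)
  after r: (1 4 3)(2 7 6)
  after f: (1 7 4 5 2 6 3)

r' f' r f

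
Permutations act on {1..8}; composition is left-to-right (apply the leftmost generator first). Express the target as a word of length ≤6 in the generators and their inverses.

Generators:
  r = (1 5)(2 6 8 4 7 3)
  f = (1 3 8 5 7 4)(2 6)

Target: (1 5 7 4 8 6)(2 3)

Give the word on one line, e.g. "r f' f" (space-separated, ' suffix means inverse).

r f f r f'

  after r: (1 5)(2 6 8 4 7 3)
  after f: (1 7 8)(3 6 5)
  after f: (1 4)(2 6 7 5 8 3)
  after r: (1 7)(2 8)(3 6)(4 5)
  after f': (1 5 7 4 8 6)(2 3)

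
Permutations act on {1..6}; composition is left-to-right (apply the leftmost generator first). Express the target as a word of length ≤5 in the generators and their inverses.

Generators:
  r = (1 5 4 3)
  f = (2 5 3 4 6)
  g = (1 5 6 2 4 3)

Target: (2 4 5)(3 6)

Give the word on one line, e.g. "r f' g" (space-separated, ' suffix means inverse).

f g' r' f' r

  after f: (2 5 3 4 6)
  after g': (1 3 2)(4 5)
  after r': (1 4)(2 3)
  after f': (1 3 6 4)(2 5)
  after r: (2 4 5)(3 6)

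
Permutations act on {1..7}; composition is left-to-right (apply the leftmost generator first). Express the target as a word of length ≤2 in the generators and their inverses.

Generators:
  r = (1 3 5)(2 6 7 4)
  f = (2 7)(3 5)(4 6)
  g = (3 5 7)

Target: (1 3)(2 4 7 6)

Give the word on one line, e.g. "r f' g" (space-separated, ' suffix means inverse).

  after f': (2 7)(3 5)(4 6)
  after r: (1 3)(2 4 7 6)

f' r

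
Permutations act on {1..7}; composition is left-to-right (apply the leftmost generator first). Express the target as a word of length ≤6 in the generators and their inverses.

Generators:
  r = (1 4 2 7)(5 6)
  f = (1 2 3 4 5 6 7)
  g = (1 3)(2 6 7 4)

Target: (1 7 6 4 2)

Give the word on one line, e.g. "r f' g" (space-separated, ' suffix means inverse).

  after r': (1 7 2 4)(5 6)
  after g': (1 6 5 2 7 4 3)
  after r': (1 5 4 3 7)
  after f: (1 6 7 2 3)
  after g: (1 7 6 4 2)

r' g' r' f g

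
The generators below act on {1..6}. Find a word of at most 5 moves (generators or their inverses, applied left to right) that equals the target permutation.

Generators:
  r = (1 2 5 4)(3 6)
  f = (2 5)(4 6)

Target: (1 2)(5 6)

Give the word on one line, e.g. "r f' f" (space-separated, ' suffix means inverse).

  after f: (2 5)(4 6)
  after r: (1 2 4 3 6)
  after r: (1 5 4 6 2)
  after f': (1 2)(5 6)

f r r f'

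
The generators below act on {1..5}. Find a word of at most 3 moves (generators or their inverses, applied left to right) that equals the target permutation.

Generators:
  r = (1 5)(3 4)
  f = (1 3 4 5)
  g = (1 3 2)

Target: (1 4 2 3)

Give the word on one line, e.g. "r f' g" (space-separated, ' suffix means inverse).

r' f' g'

  after r': (1 5)(3 4)
  after f': (1 4)
  after g': (1 4 2 3)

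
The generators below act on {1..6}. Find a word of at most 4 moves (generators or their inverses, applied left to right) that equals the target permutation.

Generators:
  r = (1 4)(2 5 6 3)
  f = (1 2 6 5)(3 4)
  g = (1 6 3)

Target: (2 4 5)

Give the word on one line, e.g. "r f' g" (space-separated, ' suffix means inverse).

  after f': (1 5 6 2)(3 4)
  after g': (1 5)(2 3 4 6)
  after f: (2 4 5)

f' g' f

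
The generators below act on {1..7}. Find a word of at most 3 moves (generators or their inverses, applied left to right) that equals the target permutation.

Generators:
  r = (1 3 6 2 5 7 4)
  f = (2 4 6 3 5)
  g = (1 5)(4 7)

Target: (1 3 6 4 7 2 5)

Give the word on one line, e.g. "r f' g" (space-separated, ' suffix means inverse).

g f'

  after g: (1 5)(4 7)
  after f': (1 3 6 4 7 2 5)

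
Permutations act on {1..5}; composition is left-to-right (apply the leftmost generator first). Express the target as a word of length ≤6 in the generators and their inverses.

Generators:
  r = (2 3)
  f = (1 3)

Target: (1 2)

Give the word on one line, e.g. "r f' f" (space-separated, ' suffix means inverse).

f' r' f' r r

  after f': (1 3)
  after r': (1 2 3)
  after f': (1 2)
  after r: (1 3 2)
  after r: (1 2)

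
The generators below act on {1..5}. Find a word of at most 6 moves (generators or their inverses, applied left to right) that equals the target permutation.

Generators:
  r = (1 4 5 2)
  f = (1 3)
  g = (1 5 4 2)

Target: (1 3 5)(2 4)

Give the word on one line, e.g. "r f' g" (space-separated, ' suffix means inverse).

  after f': (1 3)
  after r': (1 3 2 5 4)
  after r': (1 3 5)(2 4)
  after f: (2 4)(3 5)
  after f: (1 3 5)(2 4)

f' r' r' f f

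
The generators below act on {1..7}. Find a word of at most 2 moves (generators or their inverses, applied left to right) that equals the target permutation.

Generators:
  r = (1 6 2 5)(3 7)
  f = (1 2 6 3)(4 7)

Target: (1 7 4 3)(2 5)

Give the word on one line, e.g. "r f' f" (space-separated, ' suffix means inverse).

  after f': (1 3 6 2)(4 7)
  after r': (1 7 4 3)(2 5)

f' r'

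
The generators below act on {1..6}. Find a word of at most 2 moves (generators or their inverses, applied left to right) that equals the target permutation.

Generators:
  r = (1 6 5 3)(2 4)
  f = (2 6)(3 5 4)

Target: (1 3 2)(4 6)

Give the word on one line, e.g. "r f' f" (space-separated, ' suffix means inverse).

  after f': (2 6)(3 4 5)
  after r': (1 3 2)(4 6)

f' r'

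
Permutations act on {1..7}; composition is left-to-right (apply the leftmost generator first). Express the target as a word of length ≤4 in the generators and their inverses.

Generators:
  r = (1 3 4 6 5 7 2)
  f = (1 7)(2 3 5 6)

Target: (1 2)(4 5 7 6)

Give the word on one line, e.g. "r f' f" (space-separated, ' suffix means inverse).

  after f: (1 7)(2 3 5 6)
  after f: (2 5)(3 6)
  after r: (1 3 5)(2 7)(4 6)
  after f': (1 2)(4 5 7 6)

f f r f'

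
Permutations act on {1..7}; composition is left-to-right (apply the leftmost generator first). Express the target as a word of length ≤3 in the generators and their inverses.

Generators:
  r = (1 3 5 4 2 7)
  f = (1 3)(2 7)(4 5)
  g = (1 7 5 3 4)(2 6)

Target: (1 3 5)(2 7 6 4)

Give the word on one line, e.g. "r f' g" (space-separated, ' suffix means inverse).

  after f': (1 3)(2 7)(4 5)
  after g': (1 5 3 4 7 6 2)
  after r': (1 3 5)(2 7 6 4)

f' g' r'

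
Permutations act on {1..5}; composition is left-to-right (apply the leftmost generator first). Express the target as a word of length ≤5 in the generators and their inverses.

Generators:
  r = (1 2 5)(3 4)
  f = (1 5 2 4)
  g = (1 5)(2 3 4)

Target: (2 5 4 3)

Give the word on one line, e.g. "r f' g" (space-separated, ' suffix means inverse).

  after r: (1 2 5)(3 4)
  after f: (1 4 3)
  after f: (2 4 3 5)
  after g: (1 5 3)
  after r: (2 5 4 3)

r f f g r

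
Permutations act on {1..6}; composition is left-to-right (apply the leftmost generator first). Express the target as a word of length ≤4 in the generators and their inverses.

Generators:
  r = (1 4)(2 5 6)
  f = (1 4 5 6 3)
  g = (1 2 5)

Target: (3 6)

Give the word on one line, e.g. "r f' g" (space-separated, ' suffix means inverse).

f g r'

  after f: (1 4 5 6 3)
  after g: (1 4)(2 5 6 3)
  after r': (3 6)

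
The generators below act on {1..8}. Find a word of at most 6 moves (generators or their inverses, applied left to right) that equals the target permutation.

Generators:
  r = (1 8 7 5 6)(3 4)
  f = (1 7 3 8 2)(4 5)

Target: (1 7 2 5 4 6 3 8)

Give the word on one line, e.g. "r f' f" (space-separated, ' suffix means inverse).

  after r': (1 6 5 7 8)(3 4)
  after f: (1 6 4 8 7 2)(3 5)
  after r: (2 8 5 4 7)(3 6)
  after r: (1 8 6 4 5 3)(2 7)
  after r: (1 7 2 5 4 6 3 8)

r' f r r r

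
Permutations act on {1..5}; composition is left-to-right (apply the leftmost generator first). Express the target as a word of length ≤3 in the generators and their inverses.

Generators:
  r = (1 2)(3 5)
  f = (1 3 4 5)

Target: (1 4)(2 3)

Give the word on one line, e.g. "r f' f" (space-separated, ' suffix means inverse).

  after f': (1 5 4 3)
  after r': (1 3 2)(4 5)
  after f: (1 4)(2 3)

f' r' f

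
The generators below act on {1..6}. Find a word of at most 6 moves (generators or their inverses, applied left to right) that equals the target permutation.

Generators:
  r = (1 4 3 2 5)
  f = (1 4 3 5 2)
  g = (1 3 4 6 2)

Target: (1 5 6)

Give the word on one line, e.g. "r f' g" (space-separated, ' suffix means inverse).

  after g: (1 3 4 6 2)
  after r: (1 2 4 6 5)
  after g: (2 6 5 3 4)
  after r': (1 5 4 3)(2 6)
  after g: (1 5 6)

g r g r' g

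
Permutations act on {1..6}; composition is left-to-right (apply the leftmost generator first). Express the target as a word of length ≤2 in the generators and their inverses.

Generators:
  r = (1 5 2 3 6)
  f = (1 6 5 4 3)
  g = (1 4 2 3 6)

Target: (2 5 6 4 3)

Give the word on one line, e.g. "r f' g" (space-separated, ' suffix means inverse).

g' f'

  after g': (1 6 3 2 4)
  after f': (2 5 6 4 3)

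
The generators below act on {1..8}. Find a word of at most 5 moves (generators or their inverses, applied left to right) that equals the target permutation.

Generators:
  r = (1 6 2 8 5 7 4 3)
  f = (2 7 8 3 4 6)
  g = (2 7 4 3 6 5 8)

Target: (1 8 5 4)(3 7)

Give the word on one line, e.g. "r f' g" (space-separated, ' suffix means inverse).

  after g: (2 7 4 3 6 5 8)
  after g: (2 4 6 8 7 3 5)
  after r': (1 3 8 5 6 2 7 4)
  after f': (1 8 5 4)(3 7)

g g r' f'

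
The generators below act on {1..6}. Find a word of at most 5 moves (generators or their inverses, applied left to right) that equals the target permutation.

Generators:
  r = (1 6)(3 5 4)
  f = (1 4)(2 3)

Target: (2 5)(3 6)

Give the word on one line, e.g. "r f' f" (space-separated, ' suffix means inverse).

r' f r

  after r': (1 6)(3 4 5)
  after f: (1 6 4 5 2 3)
  after r: (2 5)(3 6)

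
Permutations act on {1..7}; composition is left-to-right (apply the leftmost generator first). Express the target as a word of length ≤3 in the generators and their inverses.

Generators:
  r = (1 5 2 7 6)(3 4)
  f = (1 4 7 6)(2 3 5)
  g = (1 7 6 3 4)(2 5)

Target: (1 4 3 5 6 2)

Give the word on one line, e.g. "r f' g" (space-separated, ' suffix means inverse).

  after f: (1 4 7 6)(2 3 5)
  after r: (1 3 2 4 6 5 7)
  after g: (1 4 3 5 6 2)

f r g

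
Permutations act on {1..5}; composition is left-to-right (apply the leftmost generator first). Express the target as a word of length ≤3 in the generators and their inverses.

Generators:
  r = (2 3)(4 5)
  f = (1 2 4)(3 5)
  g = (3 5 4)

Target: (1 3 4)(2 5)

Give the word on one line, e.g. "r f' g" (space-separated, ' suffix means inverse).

f r'

  after f: (1 2 4)(3 5)
  after r': (1 3 4)(2 5)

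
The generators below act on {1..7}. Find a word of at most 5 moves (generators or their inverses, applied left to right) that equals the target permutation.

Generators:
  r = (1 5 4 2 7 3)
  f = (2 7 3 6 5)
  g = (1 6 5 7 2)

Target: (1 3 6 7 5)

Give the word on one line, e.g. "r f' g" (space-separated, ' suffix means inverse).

g' g' f

  after g': (1 2 7 5 6)
  after g': (1 7 6 2 5)
  after f: (1 3 6 7 5)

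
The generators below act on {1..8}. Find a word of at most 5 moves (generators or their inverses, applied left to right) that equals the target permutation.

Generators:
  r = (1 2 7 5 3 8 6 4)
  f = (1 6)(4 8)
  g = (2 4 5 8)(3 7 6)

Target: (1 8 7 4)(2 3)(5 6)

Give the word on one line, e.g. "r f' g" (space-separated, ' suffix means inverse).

r' r' f r' f

  after r': (1 4 6 8 3 5 7 2)
  after r': (1 6 3 7)(2 4 8 5)
  after f: (2 8 5)(3 7 6)
  after r': (1 4 6 5)(2 3)(7 8)
  after f: (1 8 7 4)(2 3)(5 6)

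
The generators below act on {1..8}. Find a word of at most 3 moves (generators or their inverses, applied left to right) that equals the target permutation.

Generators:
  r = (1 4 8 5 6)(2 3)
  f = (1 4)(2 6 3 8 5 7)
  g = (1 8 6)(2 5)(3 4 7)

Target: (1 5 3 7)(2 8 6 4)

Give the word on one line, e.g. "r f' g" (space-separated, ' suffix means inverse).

g' r'

  after g': (1 6 8)(2 5)(3 7 4)
  after r': (1 5 3 7)(2 8 6 4)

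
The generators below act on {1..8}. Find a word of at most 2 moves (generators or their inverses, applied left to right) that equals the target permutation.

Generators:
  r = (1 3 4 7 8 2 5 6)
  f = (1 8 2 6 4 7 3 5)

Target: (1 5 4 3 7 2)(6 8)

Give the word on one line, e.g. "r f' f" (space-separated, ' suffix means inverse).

  after r: (1 3 4 7 8 2 5 6)
  after f: (1 5 4 3 7 2)(6 8)

r f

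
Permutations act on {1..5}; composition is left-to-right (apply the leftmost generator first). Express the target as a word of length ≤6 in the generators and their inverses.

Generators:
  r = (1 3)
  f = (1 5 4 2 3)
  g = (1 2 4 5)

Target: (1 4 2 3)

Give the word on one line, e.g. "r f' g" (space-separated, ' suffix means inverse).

  after f': (1 3 2 4 5)
  after g: (1 3 4)(2 5)
  after f: (2 4 5 3)
  after f: (1 5)
  after f: (1 4 2 3)

f' g f f f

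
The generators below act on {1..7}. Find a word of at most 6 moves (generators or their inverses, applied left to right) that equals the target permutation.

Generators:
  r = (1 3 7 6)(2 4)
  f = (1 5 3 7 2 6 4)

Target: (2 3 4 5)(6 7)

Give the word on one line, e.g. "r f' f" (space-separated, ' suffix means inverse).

  after r: (1 3 7 6)(2 4)
  after f': (1 5)(2 6 4 7)
  after r': (1 5 6 2 7 4 3)
  after f': (2 3 4 5)(6 7)

r f' r' f'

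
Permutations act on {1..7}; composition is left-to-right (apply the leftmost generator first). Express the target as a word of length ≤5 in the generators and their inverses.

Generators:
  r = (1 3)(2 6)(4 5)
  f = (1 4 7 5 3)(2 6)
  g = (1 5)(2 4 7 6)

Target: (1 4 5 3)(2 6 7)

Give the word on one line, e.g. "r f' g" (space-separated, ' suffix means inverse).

  after g': (1 5)(2 6 7 4)
  after r: (1 4 6 7 5 3)
  after f': (2 6 4)
  after g: (1 5)(6 7)
  after r': (1 4 5 3)(2 6 7)

g' r f' g r'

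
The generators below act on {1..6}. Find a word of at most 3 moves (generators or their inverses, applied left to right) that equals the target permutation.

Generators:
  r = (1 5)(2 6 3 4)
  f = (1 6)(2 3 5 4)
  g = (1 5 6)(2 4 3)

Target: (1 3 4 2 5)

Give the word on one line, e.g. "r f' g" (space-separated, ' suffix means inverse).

  after r: (1 5)(2 6 3 4)
  after f: (1 4 3 2)(5 6)
  after g: (1 3 4 2 5)

r f g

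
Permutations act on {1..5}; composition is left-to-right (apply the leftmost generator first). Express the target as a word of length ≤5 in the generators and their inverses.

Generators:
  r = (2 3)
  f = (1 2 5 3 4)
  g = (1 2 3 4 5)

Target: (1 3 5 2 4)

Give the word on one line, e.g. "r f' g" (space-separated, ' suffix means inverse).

r f' r g'

  after r: (2 3)
  after f': (1 4 3)(2 5)
  after r: (1 4 2 5 3)
  after g': (1 3 5 2 4)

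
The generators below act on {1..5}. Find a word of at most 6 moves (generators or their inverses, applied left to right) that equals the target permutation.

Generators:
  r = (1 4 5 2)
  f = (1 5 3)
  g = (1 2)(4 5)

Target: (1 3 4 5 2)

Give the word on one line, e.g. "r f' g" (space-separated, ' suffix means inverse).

f r' g' f r'

  after f: (1 5 3)
  after r': (1 4)(2 5 3)
  after g': (1 5 3)(2 4)
  after f: (1 3 5)(2 4)
  after r': (1 3 4 5 2)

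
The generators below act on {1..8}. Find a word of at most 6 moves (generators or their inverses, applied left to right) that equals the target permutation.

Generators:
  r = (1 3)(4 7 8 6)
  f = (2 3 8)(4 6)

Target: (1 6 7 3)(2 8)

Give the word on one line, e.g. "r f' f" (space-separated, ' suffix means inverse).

r f r' r' f

  after r: (1 3)(4 7 8 6)
  after f: (1 8 4 7 2 3)
  after r': (1 7 2)(6 8)
  after r': (1 4 6 7 2 3)
  after f: (1 6 7 3)(2 8)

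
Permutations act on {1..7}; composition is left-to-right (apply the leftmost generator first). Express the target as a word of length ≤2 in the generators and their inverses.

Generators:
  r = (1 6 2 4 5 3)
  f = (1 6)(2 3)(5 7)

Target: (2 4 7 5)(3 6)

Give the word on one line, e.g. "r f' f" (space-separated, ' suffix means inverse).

  after r: (1 6 2 4 5 3)
  after f: (2 4 7 5)(3 6)

r f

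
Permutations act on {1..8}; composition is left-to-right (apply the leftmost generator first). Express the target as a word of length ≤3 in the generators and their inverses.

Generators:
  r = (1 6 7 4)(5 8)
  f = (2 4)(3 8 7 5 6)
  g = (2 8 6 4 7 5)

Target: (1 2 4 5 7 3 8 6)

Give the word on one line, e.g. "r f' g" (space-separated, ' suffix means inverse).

r' f

  after r': (1 4 7 6)(5 8)
  after f: (1 2 4 5 7 3 8 6)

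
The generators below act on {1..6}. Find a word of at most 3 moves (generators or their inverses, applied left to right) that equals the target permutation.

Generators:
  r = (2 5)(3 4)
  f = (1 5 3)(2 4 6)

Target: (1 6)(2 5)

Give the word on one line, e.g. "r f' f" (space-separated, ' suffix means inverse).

f r f'

  after f: (1 5 3)(2 4 6)
  after r: (1 2 3)(4 6 5)
  after f': (1 6)(2 5)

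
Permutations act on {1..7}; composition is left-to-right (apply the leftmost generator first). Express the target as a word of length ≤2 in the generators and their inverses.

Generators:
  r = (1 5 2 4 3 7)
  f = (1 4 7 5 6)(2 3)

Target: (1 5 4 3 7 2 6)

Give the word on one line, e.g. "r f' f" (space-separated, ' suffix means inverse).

r' f

  after r': (1 7 3 4 2 5)
  after f: (1 5 4 3 7 2 6)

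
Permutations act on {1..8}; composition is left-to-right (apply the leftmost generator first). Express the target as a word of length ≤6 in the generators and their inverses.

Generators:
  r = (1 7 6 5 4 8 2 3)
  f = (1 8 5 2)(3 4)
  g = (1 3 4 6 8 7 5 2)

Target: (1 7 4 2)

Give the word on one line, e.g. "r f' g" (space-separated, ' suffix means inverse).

  after g: (1 3 4 6 8 7 5 2)
  after f: (1 4 6 5)(2 8 7)
  after r: (1 8 6 4 5 7 3)
  after g: (1 7 4 2)

g f r g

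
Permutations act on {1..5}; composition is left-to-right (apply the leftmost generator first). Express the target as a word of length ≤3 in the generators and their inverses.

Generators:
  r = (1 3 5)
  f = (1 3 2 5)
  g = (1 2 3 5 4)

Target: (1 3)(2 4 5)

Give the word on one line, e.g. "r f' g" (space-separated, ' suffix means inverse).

  after f: (1 3 2 5)
  after g: (1 5 2 4)
  after r': (1 3)(2 4 5)

f g r'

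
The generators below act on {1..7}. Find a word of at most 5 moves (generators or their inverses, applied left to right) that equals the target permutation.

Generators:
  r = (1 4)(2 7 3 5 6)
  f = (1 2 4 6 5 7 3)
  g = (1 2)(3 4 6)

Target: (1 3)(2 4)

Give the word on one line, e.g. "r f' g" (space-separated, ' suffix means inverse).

f' g r' f'

  after f': (1 3 7 5 6 4 2)
  after g: (1 4)(3 7 5)
  after r': (2 6 5 7 3)
  after f': (1 3)(2 4)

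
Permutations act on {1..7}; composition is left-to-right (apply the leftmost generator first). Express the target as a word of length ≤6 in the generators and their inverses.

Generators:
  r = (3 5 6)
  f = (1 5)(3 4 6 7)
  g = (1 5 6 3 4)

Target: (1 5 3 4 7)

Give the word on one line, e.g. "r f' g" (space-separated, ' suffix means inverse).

  after f: (1 5)(3 4 6 7)
  after g': (4 5)(6 7)
  after r': (3 6 7 5 4)
  after f': (1 5 3 4 7)

f g' r' f'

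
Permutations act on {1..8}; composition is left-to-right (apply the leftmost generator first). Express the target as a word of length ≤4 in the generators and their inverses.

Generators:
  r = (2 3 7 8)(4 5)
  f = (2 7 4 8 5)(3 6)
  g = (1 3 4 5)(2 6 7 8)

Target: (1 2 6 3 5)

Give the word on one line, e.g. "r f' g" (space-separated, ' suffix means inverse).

  after g: (1 3 4 5)(2 6 7 8)
  after r': (1 2 6 3 5)

g r'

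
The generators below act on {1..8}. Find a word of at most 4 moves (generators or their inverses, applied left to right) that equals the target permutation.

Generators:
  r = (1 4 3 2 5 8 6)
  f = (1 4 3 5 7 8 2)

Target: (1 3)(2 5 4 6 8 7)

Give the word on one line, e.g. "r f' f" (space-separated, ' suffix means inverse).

  after f': (1 2 8 7 5 3 4)
  after r': (1 3)(2 5 4 6 8 7)

f' r'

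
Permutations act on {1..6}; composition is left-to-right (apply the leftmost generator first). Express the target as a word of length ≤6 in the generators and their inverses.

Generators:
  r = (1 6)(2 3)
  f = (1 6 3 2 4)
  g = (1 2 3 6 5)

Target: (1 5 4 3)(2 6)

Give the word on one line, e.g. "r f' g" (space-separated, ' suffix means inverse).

  after r': (1 6)(2 3)
  after g: (1 5)(2 6)
  after f': (1 5 4 2)(3 6)
  after r': (1 5 4 3)(2 6)

r' g f' r'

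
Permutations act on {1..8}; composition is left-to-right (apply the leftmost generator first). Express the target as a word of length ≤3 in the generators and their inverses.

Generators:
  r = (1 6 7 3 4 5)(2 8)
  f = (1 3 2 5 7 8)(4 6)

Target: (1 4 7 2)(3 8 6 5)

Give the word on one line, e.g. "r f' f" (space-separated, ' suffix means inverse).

f r

  after f: (1 3 2 5 7 8)(4 6)
  after r: (1 4 7 2)(3 8 6 5)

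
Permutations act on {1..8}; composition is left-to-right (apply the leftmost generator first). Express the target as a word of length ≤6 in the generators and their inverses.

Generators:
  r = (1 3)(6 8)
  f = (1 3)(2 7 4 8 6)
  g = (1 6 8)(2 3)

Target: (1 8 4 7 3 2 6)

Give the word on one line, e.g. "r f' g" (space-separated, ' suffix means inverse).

  after f': (1 3)(2 6 8 4 7)
  after r': (2 8 4 7)
  after g': (1 8 4 7 3 2 6)
  after r: (1 6 3 2 8 4 7)
  after r: (1 8 4 7 3 2 6)

f' r' g' r r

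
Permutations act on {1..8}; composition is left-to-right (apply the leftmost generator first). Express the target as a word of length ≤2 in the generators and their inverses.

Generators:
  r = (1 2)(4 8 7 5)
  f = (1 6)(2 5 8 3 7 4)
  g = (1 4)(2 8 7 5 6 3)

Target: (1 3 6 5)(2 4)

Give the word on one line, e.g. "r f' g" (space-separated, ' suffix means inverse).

  after r: (1 2)(4 8 7 5)
  after g': (1 3 6 5)(2 4)

r g'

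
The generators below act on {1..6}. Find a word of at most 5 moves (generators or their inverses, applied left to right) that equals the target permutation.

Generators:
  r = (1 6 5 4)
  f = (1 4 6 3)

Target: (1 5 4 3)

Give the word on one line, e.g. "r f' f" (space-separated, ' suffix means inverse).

f f r

  after f: (1 4 6 3)
  after f: (1 6)(3 4)
  after r: (1 5 4 3)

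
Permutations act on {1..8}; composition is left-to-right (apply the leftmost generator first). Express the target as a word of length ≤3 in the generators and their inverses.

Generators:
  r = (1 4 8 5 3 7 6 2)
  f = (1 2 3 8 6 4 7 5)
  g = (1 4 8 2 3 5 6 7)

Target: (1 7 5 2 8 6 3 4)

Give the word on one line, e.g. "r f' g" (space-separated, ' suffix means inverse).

  after f': (1 5 7 4 6 8 3 2)
  after r: (1 3)(2 4)(5 6)(7 8)
  after r: (1 7 5 2 8 6 3 4)

f' r r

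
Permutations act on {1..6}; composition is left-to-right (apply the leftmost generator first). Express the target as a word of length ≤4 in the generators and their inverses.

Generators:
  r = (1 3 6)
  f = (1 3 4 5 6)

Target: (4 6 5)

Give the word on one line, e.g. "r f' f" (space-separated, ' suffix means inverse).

  after f': (1 6 5 4 3)
  after r: (4 6 5)

f' r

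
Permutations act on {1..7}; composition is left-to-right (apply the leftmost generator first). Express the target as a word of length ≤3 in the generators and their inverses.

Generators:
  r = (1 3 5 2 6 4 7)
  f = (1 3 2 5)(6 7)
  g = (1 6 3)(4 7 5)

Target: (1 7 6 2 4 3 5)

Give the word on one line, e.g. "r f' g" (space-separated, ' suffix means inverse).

  after g: (1 6 3)(4 7 5)
  after r: (1 4)(2 6 5 7)
  after r: (1 7 6 2 4 3 5)

g r r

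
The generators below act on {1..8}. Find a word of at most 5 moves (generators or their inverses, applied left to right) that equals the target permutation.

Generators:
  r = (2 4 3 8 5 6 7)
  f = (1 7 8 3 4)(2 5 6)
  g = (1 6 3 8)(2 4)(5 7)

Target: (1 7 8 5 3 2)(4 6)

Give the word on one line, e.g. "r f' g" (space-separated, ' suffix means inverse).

r' g' r g'

  after r': (2 7 6 5 8 3 4)
  after g': (1 8 6 7)(2 5 3)
  after r: (1 5 8 7)(2 6)(3 4)
  after g': (1 7 8 5 3 2)(4 6)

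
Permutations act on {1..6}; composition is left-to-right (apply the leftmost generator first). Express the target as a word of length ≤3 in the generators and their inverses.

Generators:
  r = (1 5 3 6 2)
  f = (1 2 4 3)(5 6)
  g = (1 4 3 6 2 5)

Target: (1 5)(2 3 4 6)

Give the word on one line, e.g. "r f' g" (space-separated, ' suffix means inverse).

  after f: (1 2 4 3)(5 6)
  after r': (1 6)(2 4 5 3)
  after f: (1 5)(2 3 4 6)

f r' f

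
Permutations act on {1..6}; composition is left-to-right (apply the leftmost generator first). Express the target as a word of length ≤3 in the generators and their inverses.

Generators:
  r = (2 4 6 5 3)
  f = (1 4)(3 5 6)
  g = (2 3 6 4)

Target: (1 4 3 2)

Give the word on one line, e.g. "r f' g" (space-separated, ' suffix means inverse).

r f

  after r: (2 4 6 5 3)
  after f: (1 4 3 2)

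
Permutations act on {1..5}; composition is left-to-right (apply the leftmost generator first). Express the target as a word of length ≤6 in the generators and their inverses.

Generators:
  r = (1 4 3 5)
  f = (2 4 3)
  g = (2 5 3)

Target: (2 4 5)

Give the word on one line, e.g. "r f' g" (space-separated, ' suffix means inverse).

g' f f g

  after g': (2 3 5)
  after f: (3 5 4)
  after f: (2 4)(3 5)
  after g: (2 4 5)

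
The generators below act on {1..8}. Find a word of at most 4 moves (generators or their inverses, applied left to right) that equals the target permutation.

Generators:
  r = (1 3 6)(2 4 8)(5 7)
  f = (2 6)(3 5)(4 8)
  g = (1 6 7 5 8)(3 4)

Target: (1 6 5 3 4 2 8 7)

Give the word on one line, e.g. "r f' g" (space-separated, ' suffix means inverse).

g' r f

  after g': (1 8 5 7 6)(3 4)
  after r: (1 2 4 6 3 8 7)
  after f: (1 6 5 3 4 2 8 7)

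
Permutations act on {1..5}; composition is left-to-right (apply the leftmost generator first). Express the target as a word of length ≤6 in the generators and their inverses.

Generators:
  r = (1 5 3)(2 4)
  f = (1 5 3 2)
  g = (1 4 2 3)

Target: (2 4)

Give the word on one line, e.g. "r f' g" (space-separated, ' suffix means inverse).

  after g: (1 4 2 3)
  after r: (1 2)(3 5)
  after g: (1 3 5)(2 4)
  after r': (1 5 3)
  after r': (2 4)

g r g r' r'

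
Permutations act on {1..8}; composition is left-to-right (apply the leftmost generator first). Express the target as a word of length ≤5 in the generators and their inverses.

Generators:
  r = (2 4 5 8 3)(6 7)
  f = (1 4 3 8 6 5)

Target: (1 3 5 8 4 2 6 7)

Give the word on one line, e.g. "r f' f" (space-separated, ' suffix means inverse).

r' f f

  after r': (2 3 8 5 4)(6 7)
  after f: (1 4 2 8)(3 6 7 5)
  after f: (1 3 5 8 4 2 6 7)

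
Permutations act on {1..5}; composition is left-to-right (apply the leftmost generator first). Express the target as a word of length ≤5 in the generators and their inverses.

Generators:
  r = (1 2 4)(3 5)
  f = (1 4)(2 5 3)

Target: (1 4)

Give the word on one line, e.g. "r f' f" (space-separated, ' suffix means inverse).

  after f: (1 4)(2 5 3)
  after f: (2 3 5)
  after f: (1 4)

f f f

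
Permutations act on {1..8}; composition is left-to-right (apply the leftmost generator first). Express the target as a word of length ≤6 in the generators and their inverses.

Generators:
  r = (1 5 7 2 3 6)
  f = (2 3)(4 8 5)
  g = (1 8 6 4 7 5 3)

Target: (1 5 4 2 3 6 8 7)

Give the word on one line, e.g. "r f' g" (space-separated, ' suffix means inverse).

g g g f'

  after g: (1 8 6 4 7 5 3)
  after g: (1 6 7 3 8 4 5)
  after g: (1 4 3 6 5 8 7)
  after f': (1 5 4 2 3 6 8 7)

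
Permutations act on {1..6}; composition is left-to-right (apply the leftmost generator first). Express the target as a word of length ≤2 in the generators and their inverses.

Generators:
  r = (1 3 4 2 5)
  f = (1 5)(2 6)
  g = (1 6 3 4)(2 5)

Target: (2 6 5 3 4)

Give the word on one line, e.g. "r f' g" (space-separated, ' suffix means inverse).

  after f: (1 5)(2 6)
  after r: (2 6 5 3 4)

f r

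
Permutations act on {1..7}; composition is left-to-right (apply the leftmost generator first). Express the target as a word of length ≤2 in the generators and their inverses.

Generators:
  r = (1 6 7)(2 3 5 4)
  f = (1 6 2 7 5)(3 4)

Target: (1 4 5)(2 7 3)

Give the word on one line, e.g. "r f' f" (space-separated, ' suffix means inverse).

  after f': (1 5 7 2 6)(3 4)
  after r: (1 4 5)(2 7 3)

f' r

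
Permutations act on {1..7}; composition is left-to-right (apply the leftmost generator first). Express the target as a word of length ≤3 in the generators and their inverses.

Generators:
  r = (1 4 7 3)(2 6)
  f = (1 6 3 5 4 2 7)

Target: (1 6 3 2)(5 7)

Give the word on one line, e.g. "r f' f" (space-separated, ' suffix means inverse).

r f r

  after r: (1 4 7 3)(2 6)
  after f: (1 2 3 6 7 5 4)
  after r: (1 6 3 2)(5 7)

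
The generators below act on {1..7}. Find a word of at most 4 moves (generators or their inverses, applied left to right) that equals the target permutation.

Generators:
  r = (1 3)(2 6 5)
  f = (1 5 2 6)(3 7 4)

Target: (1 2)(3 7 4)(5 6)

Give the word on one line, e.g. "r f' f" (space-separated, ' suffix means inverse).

f' f'

  after f': (1 6 2 5)(3 4 7)
  after f': (1 2)(3 7 4)(5 6)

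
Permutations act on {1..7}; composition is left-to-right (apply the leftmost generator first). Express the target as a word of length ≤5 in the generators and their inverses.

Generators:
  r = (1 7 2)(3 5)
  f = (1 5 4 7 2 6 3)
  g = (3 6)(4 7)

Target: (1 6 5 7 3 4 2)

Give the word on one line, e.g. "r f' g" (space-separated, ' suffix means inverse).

r' g' g' f r

  after r': (1 2 7)(3 5)
  after g': (1 2 4 7)(3 5 6)
  after g': (1 2 7)(3 5)
  after f: (1 6 3 4 7 5)
  after r: (1 6 5 7 3 4 2)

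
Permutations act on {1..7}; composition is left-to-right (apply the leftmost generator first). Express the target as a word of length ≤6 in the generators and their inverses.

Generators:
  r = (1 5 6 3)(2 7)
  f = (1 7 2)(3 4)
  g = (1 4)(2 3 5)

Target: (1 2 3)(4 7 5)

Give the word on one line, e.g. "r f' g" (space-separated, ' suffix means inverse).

  after g': (1 4)(2 5 3)
  after f: (1 3)(2 5 4 7)
  after g: (1 5)(3 4 7)
  after g: (1 2 3)(4 7 5)

g' f g g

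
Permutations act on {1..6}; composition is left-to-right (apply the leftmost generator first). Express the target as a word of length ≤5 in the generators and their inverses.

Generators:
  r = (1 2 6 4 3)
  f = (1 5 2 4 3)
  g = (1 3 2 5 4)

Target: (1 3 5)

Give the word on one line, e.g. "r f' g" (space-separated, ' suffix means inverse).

  after g': (1 4 5 2 3)
  after f': (1 2 4)
  after g: (1 5 4 3 2)
  after f: (1 2 5 3 4)
  after g': (1 3 5)

g' f' g f g'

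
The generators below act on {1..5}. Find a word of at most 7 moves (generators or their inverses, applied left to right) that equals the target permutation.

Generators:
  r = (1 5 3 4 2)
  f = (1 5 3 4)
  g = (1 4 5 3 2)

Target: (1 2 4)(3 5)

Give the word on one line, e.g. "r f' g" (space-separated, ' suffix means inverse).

g' f' r' g' r'

  after g': (1 2 3 5 4)
  after f': (1 2 5 3)
  after r': (1 4 3 2)
  after g': (4 5)
  after r': (1 2 4)(3 5)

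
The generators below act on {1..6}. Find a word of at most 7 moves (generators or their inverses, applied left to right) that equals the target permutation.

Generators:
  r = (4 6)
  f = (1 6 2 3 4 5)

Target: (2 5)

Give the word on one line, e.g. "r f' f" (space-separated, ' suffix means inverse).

r' f r' f f

  after r': (4 6)
  after f: (1 6 5)(2 3 4)
  after r': (1 4 2 3 6 5)
  after f: (1 5 6)(2 4 3)
  after f: (2 5)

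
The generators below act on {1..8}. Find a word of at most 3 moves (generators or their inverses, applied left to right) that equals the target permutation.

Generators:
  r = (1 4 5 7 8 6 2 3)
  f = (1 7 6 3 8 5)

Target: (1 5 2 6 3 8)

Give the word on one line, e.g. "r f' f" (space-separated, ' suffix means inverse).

r f r

  after r: (1 4 5 7 8 6 2 3)
  after f: (1 4)(2 8 3 7 5 6)
  after r: (1 5 2 6 3 8)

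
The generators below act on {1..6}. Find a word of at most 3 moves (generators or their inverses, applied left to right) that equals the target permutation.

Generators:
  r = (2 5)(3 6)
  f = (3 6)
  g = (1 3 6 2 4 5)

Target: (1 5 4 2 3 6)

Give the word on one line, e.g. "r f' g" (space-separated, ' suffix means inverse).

  after f': (3 6)
  after g': (1 5 4 2 6)
  after f: (1 5 4 2 3 6)

f' g' f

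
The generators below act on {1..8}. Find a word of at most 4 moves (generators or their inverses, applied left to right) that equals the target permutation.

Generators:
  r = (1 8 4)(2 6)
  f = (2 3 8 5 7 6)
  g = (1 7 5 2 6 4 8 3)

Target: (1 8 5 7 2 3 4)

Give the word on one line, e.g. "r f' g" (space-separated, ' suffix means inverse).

  after f: (2 3 8 5 7 6)
  after r: (1 8 5 7 2 3 4)

f r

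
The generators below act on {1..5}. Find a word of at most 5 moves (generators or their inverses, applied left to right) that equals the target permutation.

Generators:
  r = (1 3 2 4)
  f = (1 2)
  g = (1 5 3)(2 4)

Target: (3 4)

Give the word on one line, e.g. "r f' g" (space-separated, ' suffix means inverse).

g' f g r g

  after g': (1 3 5)(2 4)
  after f: (1 3 5 2 4)
  after g: (4 5)
  after r: (1 3 2 4 5)
  after g: (3 4)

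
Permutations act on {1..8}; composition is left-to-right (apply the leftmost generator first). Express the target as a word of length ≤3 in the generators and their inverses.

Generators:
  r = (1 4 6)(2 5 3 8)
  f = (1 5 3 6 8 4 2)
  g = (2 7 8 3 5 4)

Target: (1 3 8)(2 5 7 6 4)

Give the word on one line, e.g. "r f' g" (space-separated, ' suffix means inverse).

  after r': (1 6 4)(2 8 3 5)
  after g: (1 6 2 3 4)(5 7 8)
  after f': (1 3 8)(2 5 7 6 4)

r' g f'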